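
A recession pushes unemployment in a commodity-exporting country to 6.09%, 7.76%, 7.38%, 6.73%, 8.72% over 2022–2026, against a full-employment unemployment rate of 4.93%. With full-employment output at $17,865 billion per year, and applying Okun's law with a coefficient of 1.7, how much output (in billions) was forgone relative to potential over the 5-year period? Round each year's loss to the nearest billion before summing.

$3,653 billion

Year 2022: gap = -1.7 × (6.09 - 4.93) = -1.972%, loss ≈ 17865 × 1.972/100 ≈ 352.
Year 2023: gap = -1.7 × (7.76 - 4.93) = -4.811%, loss ≈ 17865 × 4.811/100 ≈ 859.
Year 2024: gap = -1.7 × (7.38 - 4.93) = -4.165%, loss ≈ 17865 × 4.165/100 ≈ 744.
Year 2025: gap = -1.7 × (6.73 - 4.93) = -3.06%, loss ≈ 17865 × 3.06/100 ≈ 547.
Year 2026: gap = -1.7 × (8.72 - 4.93) = -6.443%, loss ≈ 17865 × 6.443/100 ≈ 1151.
Total lost output = 352 + 859 + 744 + 547 + 1151 = 3653 billion.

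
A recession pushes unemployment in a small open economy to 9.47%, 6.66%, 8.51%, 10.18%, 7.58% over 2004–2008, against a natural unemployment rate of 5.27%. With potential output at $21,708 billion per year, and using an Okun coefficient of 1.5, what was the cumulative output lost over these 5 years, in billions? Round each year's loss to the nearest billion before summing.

Year 2004: gap = -1.5 × (9.47 - 5.27) = -6.3%, loss ≈ 21708 × 6.3/100 ≈ 1368.
Year 2005: gap = -1.5 × (6.66 - 5.27) = -2.085%, loss ≈ 21708 × 2.085/100 ≈ 453.
Year 2006: gap = -1.5 × (8.51 - 5.27) = -4.86%, loss ≈ 21708 × 4.86/100 ≈ 1055.
Year 2007: gap = -1.5 × (10.18 - 5.27) = -7.365%, loss ≈ 21708 × 7.365/100 ≈ 1599.
Year 2008: gap = -1.5 × (7.58 - 5.27) = -3.465%, loss ≈ 21708 × 3.465/100 ≈ 752.
Total lost output = 1368 + 453 + 1055 + 1599 + 752 = 5227 billion.

$5,227 billion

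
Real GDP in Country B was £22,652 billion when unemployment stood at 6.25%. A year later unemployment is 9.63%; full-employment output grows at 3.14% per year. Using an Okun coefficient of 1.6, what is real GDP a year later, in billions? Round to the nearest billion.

Δu = 9.63 - 6.25 = 3.38 points.
Okun's law (growth form): g_Y = g_Y* - β × Δu = 3.14 - 1.6 × (3.38) = 3.14 - 5.408 = -2.268%.
Real GDP in the next year = 22652 × (1 - 2.268/100) = 22652 × 0.97732 ≈ 22138 billion.

£22,138 billion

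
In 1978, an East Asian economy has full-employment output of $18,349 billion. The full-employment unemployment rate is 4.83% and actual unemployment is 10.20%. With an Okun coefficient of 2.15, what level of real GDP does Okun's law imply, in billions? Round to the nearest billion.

$16,231 billion

Unemployment gap = 10.2 - 4.83 = 5.37 points, so the output gap is -2.15 × 5.37 = -11.5455%.
Actual GDP = 18349 × (1 - 11.5455/100) = 18349 × 0.884545 ≈ 16231 billion.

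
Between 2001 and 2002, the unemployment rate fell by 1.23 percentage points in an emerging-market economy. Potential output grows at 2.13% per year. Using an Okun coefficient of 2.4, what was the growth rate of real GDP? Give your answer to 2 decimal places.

5.08%

Growth-rate Okun's law: g_Y = g_Y* - β × Δu.
g_Y = 2.13 - 2.4 × (-1.23) = 2.13 + 2.952 = 5.082%, i.e. 5.08% to 2 d.p.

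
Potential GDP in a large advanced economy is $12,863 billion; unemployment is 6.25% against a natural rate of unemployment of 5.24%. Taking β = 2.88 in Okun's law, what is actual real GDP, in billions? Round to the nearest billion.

$12,489 billion

Unemployment gap = 6.25 - 5.24 = 1.01 points, so the output gap is -2.88 × 1.01 = -2.9088%.
Actual GDP = 12863 × (1 - 2.9088/100) = 12863 × 0.970912 ≈ 12489 billion.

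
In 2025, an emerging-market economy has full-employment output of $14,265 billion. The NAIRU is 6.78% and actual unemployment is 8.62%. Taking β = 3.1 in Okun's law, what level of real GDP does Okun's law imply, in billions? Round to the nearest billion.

Unemployment gap = 8.62 - 6.78 = 1.84 points, so the output gap is -3.1 × 1.84 = -5.704%.
Actual GDP = 14265 × (1 - 5.704/100) = 14265 × 0.94296 ≈ 13451 billion.

$13,451 billion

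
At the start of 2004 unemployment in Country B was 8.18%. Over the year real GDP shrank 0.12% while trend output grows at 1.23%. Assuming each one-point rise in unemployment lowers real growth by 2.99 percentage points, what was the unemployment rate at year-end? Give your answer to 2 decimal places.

8.63%

Growth-rate Okun's law: g_Y = g_Y* - β × Δu, so Δu = (g_Y* - g_Y)/β.
Δu = (1.23 + 0.12)/2.99 = 1.35/2.99 = 0.45 percentage points.
Year-end unemployment = 8.18 + 0.45 = 8.63%.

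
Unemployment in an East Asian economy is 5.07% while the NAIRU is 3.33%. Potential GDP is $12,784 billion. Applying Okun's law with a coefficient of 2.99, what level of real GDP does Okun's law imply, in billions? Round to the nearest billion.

$12,119 billion

Unemployment gap = 5.07 - 3.33 = 1.74 points, so the output gap is -2.99 × 1.74 = -5.2026%.
Actual GDP = 12784 × (1 - 5.2026/100) = 12784 × 0.947974 ≈ 12119 billion.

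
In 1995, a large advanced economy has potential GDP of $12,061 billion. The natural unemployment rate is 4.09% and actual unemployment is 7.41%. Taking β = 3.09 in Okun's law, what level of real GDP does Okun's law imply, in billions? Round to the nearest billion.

Unemployment gap = 7.41 - 4.09 = 3.32 points, so the output gap is -3.09 × 3.32 = -10.2588%.
Actual GDP = 12061 × (1 - 10.2588/100) = 12061 × 0.897412 ≈ 10824 billion.

$10,824 billion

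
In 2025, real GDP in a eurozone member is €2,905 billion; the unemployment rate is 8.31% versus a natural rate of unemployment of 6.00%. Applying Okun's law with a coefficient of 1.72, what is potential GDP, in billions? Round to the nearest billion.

€3,025 billion

Unemployment gap = 8.31 - 6 = 2.31 points, so output gap = -1.72 × 2.31 = -3.9732%.
Since Y = Y* × (1 + gap/100), Y* = 2905/0.960268 ≈ 3025 billion.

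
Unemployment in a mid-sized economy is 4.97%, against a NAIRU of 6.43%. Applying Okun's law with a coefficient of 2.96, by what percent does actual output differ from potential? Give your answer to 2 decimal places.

The unemployment gap is 4.97 - 6.43 = -1.46 percentage points.
Okun's law gives an output gap of -2.96 × (-1.46) = 4.3216%, i.e. 4.32% above potential.

4.32%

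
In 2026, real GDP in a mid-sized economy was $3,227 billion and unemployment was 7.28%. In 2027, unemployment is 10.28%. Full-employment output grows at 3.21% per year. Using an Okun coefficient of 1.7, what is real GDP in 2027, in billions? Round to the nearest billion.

Δu = 10.28 - 7.28 = 3 points.
Okun's law (growth form): g_Y = g_Y* - β × Δu = 3.21 - 1.7 × (3.00) = 3.21 - 5.1 = -1.89%.
Real GDP in the next year = 3227 × (1 - 1.89/100) = 3227 × 0.9811 ≈ 3166 billion.

$3,166 billion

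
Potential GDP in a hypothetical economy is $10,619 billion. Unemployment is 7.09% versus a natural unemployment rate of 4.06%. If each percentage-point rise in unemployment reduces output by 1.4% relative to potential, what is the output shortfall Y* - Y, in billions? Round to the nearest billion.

Output gap = -1.4 × (7.09 - 4.06) = -1.4 × 3.03 = -4.242%.
Actual GDP ≈ 10619 × 0.95758 ≈ 10169 billion, so the shortfall is 10619 - 10169 = 450 billion.

$450 billion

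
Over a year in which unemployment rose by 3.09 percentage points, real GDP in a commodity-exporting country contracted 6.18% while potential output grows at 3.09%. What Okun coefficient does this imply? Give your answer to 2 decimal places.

β ≈ 3.00

Growth form: g_Y = g_Y* - β × Δu, so β = (g_Y* - g_Y)/Δu.
β = (3.09 + 6.18)/3.09 = 9.27/3.09 = 3.00.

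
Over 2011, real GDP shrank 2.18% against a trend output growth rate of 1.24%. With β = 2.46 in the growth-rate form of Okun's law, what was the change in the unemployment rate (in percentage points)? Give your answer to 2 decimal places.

Growth-rate Okun's law: g_Y = g_Y* - β × Δu, so Δu = (g_Y* - g_Y)/β.
Δu = (1.24 + 2.18)/2.46 = 3.42/2.46 = 1.39 percentage points.

1.39 percentage points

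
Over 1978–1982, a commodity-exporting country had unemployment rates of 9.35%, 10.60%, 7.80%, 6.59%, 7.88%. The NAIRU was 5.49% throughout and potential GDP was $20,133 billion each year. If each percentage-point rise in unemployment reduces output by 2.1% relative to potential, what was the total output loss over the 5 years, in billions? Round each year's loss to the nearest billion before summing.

Year 1978: gap = -2.1 × (9.35 - 5.49) = -8.106%, loss ≈ 20133 × 8.106/100 ≈ 1632.
Year 1979: gap = -2.1 × (10.6 - 5.49) = -10.731%, loss ≈ 20133 × 10.731/100 ≈ 2160.
Year 1980: gap = -2.1 × (7.8 - 5.49) = -4.851%, loss ≈ 20133 × 4.851/100 ≈ 977.
Year 1981: gap = -2.1 × (6.59 - 5.49) = -2.31%, loss ≈ 20133 × 2.31/100 ≈ 465.
Year 1982: gap = -2.1 × (7.88 - 5.49) = -5.019%, loss ≈ 20133 × 5.019/100 ≈ 1010.
Total lost output = 1632 + 2160 + 977 + 465 + 1010 = 6244 billion.

$6,244 billion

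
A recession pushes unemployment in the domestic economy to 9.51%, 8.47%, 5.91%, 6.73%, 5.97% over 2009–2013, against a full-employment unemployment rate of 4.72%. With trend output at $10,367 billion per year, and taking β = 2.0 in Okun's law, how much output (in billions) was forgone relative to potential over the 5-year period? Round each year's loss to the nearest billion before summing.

$2,694 billion

Year 2009: gap = -2.0 × (9.51 - 4.72) = -9.58%, loss ≈ 10367 × 9.58/100 ≈ 993.
Year 2010: gap = -2.0 × (8.47 - 4.72) = -7.5%, loss ≈ 10367 × 7.5/100 ≈ 778.
Year 2011: gap = -2.0 × (5.91 - 4.72) = -2.38%, loss ≈ 10367 × 2.38/100 ≈ 247.
Year 2012: gap = -2.0 × (6.73 - 4.72) = -4.02%, loss ≈ 10367 × 4.02/100 ≈ 417.
Year 2013: gap = -2.0 × (5.97 - 4.72) = -2.5%, loss ≈ 10367 × 2.5/100 ≈ 259.
Total lost output = 993 + 778 + 247 + 417 + 259 = 2694 billion.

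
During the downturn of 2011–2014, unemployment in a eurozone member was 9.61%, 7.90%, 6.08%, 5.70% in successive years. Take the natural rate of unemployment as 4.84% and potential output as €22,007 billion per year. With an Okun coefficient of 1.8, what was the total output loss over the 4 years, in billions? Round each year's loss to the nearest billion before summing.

Year 2011: gap = -1.8 × (9.61 - 4.84) = -8.586%, loss ≈ 22007 × 8.586/100 ≈ 1890.
Year 2012: gap = -1.8 × (7.9 - 4.84) = -5.508%, loss ≈ 22007 × 5.508/100 ≈ 1212.
Year 2013: gap = -1.8 × (6.08 - 4.84) = -2.232%, loss ≈ 22007 × 2.232/100 ≈ 491.
Year 2014: gap = -1.8 × (5.7 - 4.84) = -1.548%, loss ≈ 22007 × 1.548/100 ≈ 341.
Total lost output = 1890 + 1212 + 491 + 341 = 3934 billion.

€3,934 billion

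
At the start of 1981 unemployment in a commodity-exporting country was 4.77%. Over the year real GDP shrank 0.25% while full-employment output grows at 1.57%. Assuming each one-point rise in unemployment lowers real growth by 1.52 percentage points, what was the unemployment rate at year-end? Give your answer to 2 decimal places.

5.97%

Growth-rate Okun's law: g_Y = g_Y* - β × Δu, so Δu = (g_Y* - g_Y)/β.
Δu = (1.57 + 0.25)/1.52 = 1.82/1.52 = 1.20 percentage points.
Year-end unemployment = 4.77 + 1.2 = 5.97%.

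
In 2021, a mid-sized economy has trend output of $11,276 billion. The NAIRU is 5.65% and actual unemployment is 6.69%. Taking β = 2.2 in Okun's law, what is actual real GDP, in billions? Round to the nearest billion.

Unemployment gap = 6.69 - 5.65 = 1.04 points, so the output gap is -2.2 × 1.04 = -2.288%.
Actual GDP = 11276 × (1 - 2.288/100) = 11276 × 0.97712 ≈ 11018 billion.

$11,018 billion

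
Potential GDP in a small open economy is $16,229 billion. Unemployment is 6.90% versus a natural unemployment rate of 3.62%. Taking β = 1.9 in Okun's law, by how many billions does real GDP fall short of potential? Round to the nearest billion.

$1,011 billion

Output gap = -1.9 × (6.9 - 3.62) = -1.9 × 3.28 = -6.232%.
Actual GDP ≈ 16229 × 0.93768 ≈ 15218 billion, so the shortfall is 16229 - 15218 = 1011 billion.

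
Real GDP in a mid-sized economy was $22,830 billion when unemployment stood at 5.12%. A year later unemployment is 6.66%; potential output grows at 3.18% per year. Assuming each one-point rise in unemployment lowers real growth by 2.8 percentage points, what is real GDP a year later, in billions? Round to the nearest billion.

$22,572 billion

Δu = 6.66 - 5.12 = 1.54 points.
Okun's law (growth form): g_Y = g_Y* - β × Δu = 3.18 - 2.8 × (1.54) = 3.18 - 4.312 = -1.132%.
Real GDP in the next year = 22830 × (1 - 1.132/100) = 22830 × 0.98868 ≈ 22572 billion.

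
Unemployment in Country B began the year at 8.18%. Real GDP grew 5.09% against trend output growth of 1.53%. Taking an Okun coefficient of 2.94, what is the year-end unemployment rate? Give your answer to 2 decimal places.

Growth-rate Okun's law: g_Y = g_Y* - β × Δu, so Δu = (g_Y* - g_Y)/β.
Δu = (1.53 - 5.09)/2.94 = -3.56/2.94 = -1.21 percentage points.
Year-end unemployment = 8.18 - 1.21 = 6.97%.

6.97%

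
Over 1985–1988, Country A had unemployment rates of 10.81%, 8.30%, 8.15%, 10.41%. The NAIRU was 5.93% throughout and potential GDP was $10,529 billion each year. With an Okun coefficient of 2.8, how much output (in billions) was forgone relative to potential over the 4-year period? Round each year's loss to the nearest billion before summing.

Year 1985: gap = -2.8 × (10.81 - 5.93) = -13.664%, loss ≈ 10529 × 13.664/100 ≈ 1439.
Year 1986: gap = -2.8 × (8.3 - 5.93) = -6.636%, loss ≈ 10529 × 6.636/100 ≈ 699.
Year 1987: gap = -2.8 × (8.15 - 5.93) = -6.216%, loss ≈ 10529 × 6.216/100 ≈ 654.
Year 1988: gap = -2.8 × (10.41 - 5.93) = -12.544%, loss ≈ 10529 × 12.544/100 ≈ 1321.
Total lost output = 1439 + 699 + 654 + 1321 = 4113 billion.

$4,113 billion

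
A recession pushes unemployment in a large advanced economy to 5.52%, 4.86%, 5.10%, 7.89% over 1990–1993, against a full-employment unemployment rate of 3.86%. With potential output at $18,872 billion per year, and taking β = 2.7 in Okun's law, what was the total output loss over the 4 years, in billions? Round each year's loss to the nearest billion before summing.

Year 1990: gap = -2.7 × (5.52 - 3.86) = -4.482%, loss ≈ 18872 × 4.482/100 ≈ 846.
Year 1991: gap = -2.7 × (4.86 - 3.86) = -2.7%, loss ≈ 18872 × 2.7/100 ≈ 510.
Year 1992: gap = -2.7 × (5.1 - 3.86) = -3.348%, loss ≈ 18872 × 3.348/100 ≈ 632.
Year 1993: gap = -2.7 × (7.89 - 3.86) = -10.881%, loss ≈ 18872 × 10.881/100 ≈ 2053.
Total lost output = 846 + 510 + 632 + 2053 = 4041 billion.

$4,041 billion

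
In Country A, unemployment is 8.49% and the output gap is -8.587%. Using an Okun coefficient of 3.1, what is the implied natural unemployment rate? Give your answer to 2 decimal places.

5.72%

From Okun's law, u - u* = -(output gap)/β = -(-8.587)/3.1 = 2.77 points.
So u* = 8.49 - 2.77 = 5.72%.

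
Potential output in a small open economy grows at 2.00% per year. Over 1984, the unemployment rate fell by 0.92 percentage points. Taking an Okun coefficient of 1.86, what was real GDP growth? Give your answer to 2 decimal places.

Growth-rate Okun's law: g_Y = g_Y* - β × Δu.
g_Y = 2.00 - 1.86 × (-0.92) = 2 + 1.7112 = 3.7112%, i.e. 3.71% to 2 d.p.

3.71%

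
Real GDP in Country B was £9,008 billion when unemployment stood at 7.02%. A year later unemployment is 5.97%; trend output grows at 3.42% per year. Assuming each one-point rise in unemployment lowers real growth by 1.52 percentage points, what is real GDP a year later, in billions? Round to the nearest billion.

Δu = 5.97 - 7.02 = -1.05 points.
Okun's law (growth form): g_Y = g_Y* - β × Δu = 3.42 - 1.52 × (-1.05) = 3.42 + 1.596 = 5.016%.
Real GDP in the next year = 9008 × (1 + 5.016/100) = 9008 × 1.05016 ≈ 9460 billion.

£9,460 billion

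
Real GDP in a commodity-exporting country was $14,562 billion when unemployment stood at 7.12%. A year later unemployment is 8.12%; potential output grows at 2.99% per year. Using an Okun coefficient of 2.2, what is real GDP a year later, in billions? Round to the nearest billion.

Δu = 8.12 - 7.12 = 1 point.
Okun's law (growth form): g_Y = g_Y* - β × Δu = 2.99 - 2.2 × (1.00) = 2.99 - 2.2 = 0.79%.
Real GDP in the next year = 14562 × (1 + 0.79/100) = 14562 × 1.0079 ≈ 14677 billion.

$14,677 billion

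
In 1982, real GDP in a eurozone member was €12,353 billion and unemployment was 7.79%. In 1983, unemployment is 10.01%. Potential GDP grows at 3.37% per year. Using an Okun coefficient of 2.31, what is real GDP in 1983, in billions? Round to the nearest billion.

Δu = 10.01 - 7.79 = 2.22 points.
Okun's law (growth form): g_Y = g_Y* - β × Δu = 3.37 - 2.31 × (2.22) = 3.37 - 5.1282 = -1.7582%.
Real GDP in the next year = 12353 × (1 - 1.7582/100) = 12353 × 0.982418 ≈ 12136 billion.

€12,136 billion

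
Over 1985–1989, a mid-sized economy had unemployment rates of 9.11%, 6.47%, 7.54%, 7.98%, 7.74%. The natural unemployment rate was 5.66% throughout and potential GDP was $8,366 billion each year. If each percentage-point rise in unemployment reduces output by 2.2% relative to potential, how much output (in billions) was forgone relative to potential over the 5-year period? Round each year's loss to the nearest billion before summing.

Year 1985: gap = -2.2 × (9.11 - 5.66) = -7.59%, loss ≈ 8366 × 7.59/100 ≈ 635.
Year 1986: gap = -2.2 × (6.47 - 5.66) = -1.782%, loss ≈ 8366 × 1.782/100 ≈ 149.
Year 1987: gap = -2.2 × (7.54 - 5.66) = -4.136%, loss ≈ 8366 × 4.136/100 ≈ 346.
Year 1988: gap = -2.2 × (7.98 - 5.66) = -5.104%, loss ≈ 8366 × 5.104/100 ≈ 427.
Year 1989: gap = -2.2 × (7.74 - 5.66) = -4.576%, loss ≈ 8366 × 4.576/100 ≈ 383.
Total lost output = 635 + 149 + 346 + 427 + 383 = 1940 billion.

$1,940 billion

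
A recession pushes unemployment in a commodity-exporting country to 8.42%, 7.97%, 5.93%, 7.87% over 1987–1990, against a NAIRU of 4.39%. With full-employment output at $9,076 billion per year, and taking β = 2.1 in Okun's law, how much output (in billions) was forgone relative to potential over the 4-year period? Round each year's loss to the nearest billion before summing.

$2,407 billion

Year 1987: gap = -2.1 × (8.42 - 4.39) = -8.463%, loss ≈ 9076 × 8.463/100 ≈ 768.
Year 1988: gap = -2.1 × (7.97 - 4.39) = -7.518%, loss ≈ 9076 × 7.518/100 ≈ 682.
Year 1989: gap = -2.1 × (5.93 - 4.39) = -3.234%, loss ≈ 9076 × 3.234/100 ≈ 294.
Year 1990: gap = -2.1 × (7.87 - 4.39) = -7.308%, loss ≈ 9076 × 7.308/100 ≈ 663.
Total lost output = 768 + 682 + 294 + 663 = 2407 billion.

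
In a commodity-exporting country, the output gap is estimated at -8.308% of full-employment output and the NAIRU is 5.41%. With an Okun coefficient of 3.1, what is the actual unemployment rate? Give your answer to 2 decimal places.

8.09%

From Okun's law, u - u* = -(output gap)/β = -(-8.308)/3.1 = 2.68 points.
So u = 5.41 + 2.68 = 8.09%.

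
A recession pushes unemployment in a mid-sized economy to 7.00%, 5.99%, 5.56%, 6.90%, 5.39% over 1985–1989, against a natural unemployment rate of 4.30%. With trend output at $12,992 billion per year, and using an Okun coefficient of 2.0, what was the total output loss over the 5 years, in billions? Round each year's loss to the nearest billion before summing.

$2,427 billion

Year 1985: gap = -2.0 × (7 - 4.3) = -5.4%, loss ≈ 12992 × 5.4/100 ≈ 702.
Year 1986: gap = -2.0 × (5.99 - 4.3) = -3.38%, loss ≈ 12992 × 3.38/100 ≈ 439.
Year 1987: gap = -2.0 × (5.56 - 4.3) = -2.52%, loss ≈ 12992 × 2.52/100 ≈ 327.
Year 1988: gap = -2.0 × (6.9 - 4.3) = -5.2%, loss ≈ 12992 × 5.2/100 ≈ 676.
Year 1989: gap = -2.0 × (5.39 - 4.3) = -2.18%, loss ≈ 12992 × 2.18/100 ≈ 283.
Total lost output = 702 + 439 + 327 + 676 + 283 = 2427 billion.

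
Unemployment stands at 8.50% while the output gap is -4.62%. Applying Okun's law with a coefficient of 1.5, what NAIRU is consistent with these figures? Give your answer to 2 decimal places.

5.42%

From Okun's law, u - u* = -(output gap)/β = -(-4.62)/1.5 = 3.08 points.
So u* = 8.5 - 3.08 = 5.42%.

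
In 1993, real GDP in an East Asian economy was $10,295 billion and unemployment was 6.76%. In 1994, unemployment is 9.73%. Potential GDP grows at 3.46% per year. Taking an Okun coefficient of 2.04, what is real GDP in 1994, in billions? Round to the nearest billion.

Δu = 9.73 - 6.76 = 2.97 points.
Okun's law (growth form): g_Y = g_Y* - β × Δu = 3.46 - 2.04 × (2.97) = 3.46 - 6.0588 = -2.5988%.
Real GDP in the next year = 10295 × (1 - 2.5988/100) = 10295 × 0.974012 ≈ 10027 billion.

$10,027 billion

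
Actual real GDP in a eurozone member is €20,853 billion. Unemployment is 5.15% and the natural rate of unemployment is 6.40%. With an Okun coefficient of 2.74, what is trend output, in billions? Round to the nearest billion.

€20,162 billion

Unemployment gap = 5.15 - 6.4 = -1.25 points, so output gap = -2.74 × (-1.25) = 3.425%.
Since Y = Y* × (1 + gap/100), Y* = 20853/1.03425 ≈ 20162 billion.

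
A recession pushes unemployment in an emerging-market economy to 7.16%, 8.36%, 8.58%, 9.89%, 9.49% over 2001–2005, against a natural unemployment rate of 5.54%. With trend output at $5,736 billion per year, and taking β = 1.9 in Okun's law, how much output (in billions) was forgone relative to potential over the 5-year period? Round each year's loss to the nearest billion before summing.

Year 2001: gap = -1.9 × (7.16 - 5.54) = -3.078%, loss ≈ 5736 × 3.078/100 ≈ 177.
Year 2002: gap = -1.9 × (8.36 - 5.54) = -5.358%, loss ≈ 5736 × 5.358/100 ≈ 307.
Year 2003: gap = -1.9 × (8.58 - 5.54) = -5.776%, loss ≈ 5736 × 5.776/100 ≈ 331.
Year 2004: gap = -1.9 × (9.89 - 5.54) = -8.265%, loss ≈ 5736 × 8.265/100 ≈ 474.
Year 2005: gap = -1.9 × (9.49 - 5.54) = -7.505%, loss ≈ 5736 × 7.505/100 ≈ 430.
Total lost output = 177 + 307 + 331 + 474 + 430 = 1719 billion.

$1,719 billion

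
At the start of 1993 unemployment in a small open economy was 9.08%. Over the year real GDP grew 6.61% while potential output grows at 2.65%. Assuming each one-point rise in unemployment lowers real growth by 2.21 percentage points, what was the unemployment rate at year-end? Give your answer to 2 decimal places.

Growth-rate Okun's law: g_Y = g_Y* - β × Δu, so Δu = (g_Y* - g_Y)/β.
Δu = (2.65 - 6.61)/2.21 = -3.96/2.21 = -1.79 percentage points.
Year-end unemployment = 9.08 - 1.79 = 7.29%.

7.29%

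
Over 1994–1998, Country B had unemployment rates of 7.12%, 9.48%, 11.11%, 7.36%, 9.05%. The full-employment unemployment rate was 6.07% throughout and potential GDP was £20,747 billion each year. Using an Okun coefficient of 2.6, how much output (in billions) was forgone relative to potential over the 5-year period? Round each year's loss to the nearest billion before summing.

Year 1994: gap = -2.6 × (7.12 - 6.07) = -2.73%, loss ≈ 20747 × 2.73/100 ≈ 566.
Year 1995: gap = -2.6 × (9.48 - 6.07) = -8.866%, loss ≈ 20747 × 8.866/100 ≈ 1839.
Year 1996: gap = -2.6 × (11.11 - 6.07) = -13.104%, loss ≈ 20747 × 13.104/100 ≈ 2719.
Year 1997: gap = -2.6 × (7.36 - 6.07) = -3.354%, loss ≈ 20747 × 3.354/100 ≈ 696.
Year 1998: gap = -2.6 × (9.05 - 6.07) = -7.748%, loss ≈ 20747 × 7.748/100 ≈ 1607.
Total lost output = 566 + 1839 + 2719 + 696 + 1607 = 7427 billion.

£7,427 billion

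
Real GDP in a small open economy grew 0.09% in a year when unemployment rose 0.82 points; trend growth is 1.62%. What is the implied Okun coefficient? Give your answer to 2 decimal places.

Growth form: g_Y = g_Y* - β × Δu, so β = (g_Y* - g_Y)/Δu.
β = (1.62 - 0.09)/0.82 = 1.53/0.82 = 1.87.

β ≈ 1.87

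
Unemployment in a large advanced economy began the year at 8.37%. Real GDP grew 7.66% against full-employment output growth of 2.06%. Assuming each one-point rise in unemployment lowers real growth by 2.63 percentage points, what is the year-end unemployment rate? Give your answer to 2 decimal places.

Growth-rate Okun's law: g_Y = g_Y* - β × Δu, so Δu = (g_Y* - g_Y)/β.
Δu = (2.06 - 7.66)/2.63 = -5.6/2.63 = -2.13 percentage points.
Year-end unemployment = 8.37 - 2.13 = 6.24%.

6.24%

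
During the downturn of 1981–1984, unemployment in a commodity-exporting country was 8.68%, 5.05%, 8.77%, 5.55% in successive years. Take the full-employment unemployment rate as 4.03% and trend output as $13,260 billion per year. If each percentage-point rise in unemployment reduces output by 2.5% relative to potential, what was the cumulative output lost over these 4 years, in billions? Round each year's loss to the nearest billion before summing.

Year 1981: gap = -2.5 × (8.68 - 4.03) = -11.625%, loss ≈ 13260 × 11.625/100 ≈ 1541.
Year 1982: gap = -2.5 × (5.05 - 4.03) = -2.55%, loss ≈ 13260 × 2.55/100 ≈ 338.
Year 1983: gap = -2.5 × (8.77 - 4.03) = -11.85%, loss ≈ 13260 × 11.85/100 ≈ 1571.
Year 1984: gap = -2.5 × (5.55 - 4.03) = -3.8%, loss ≈ 13260 × 3.8/100 ≈ 504.
Total lost output = 1541 + 338 + 1571 + 504 = 3954 billion.

$3,954 billion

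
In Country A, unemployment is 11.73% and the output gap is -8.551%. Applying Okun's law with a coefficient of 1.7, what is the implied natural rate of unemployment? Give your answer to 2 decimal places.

From Okun's law, u - u* = -(output gap)/β = -(-8.551)/1.7 = 5.03 points.
So u* = 11.73 - 5.03 = 6.70%.

6.70%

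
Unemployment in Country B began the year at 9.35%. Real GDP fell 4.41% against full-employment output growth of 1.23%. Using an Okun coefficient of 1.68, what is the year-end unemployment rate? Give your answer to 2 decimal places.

Growth-rate Okun's law: g_Y = g_Y* - β × Δu, so Δu = (g_Y* - g_Y)/β.
Δu = (1.23 + 4.41)/1.68 = 5.64/1.68 = 3.36 percentage points.
Year-end unemployment = 9.35 + 3.36 = 12.71%.

12.71%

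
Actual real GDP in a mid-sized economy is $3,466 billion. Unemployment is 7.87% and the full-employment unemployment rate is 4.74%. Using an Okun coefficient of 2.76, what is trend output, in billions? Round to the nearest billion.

$3,794 billion

Unemployment gap = 7.87 - 4.74 = 3.13 points, so output gap = -2.76 × 3.13 = -8.6388%.
Since Y = Y* × (1 + gap/100), Y* = 3466/0.913612 ≈ 3794 billion.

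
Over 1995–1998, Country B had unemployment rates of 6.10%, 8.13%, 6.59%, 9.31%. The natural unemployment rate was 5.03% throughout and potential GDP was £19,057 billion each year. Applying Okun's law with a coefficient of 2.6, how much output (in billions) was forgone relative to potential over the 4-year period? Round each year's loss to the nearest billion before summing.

Year 1995: gap = -2.6 × (6.1 - 5.03) = -2.782%, loss ≈ 19057 × 2.782/100 ≈ 530.
Year 1996: gap = -2.6 × (8.13 - 5.03) = -8.06%, loss ≈ 19057 × 8.06/100 ≈ 1536.
Year 1997: gap = -2.6 × (6.59 - 5.03) = -4.056%, loss ≈ 19057 × 4.056/100 ≈ 773.
Year 1998: gap = -2.6 × (9.31 - 5.03) = -11.128%, loss ≈ 19057 × 11.128/100 ≈ 2121.
Total lost output = 530 + 1536 + 773 + 2121 = 4960 billion.

£4,960 billion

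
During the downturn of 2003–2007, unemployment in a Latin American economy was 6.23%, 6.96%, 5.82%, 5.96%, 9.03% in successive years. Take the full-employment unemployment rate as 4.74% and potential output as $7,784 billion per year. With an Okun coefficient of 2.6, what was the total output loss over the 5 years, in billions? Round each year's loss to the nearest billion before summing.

Year 2003: gap = -2.6 × (6.23 - 4.74) = -3.874%, loss ≈ 7784 × 3.874/100 ≈ 302.
Year 2004: gap = -2.6 × (6.96 - 4.74) = -5.772%, loss ≈ 7784 × 5.772/100 ≈ 449.
Year 2005: gap = -2.6 × (5.82 - 4.74) = -2.808%, loss ≈ 7784 × 2.808/100 ≈ 219.
Year 2006: gap = -2.6 × (5.96 - 4.74) = -3.172%, loss ≈ 7784 × 3.172/100 ≈ 247.
Year 2007: gap = -2.6 × (9.03 - 4.74) = -11.154%, loss ≈ 7784 × 11.154/100 ≈ 868.
Total lost output = 302 + 449 + 219 + 247 + 868 = 2085 billion.

$2,085 billion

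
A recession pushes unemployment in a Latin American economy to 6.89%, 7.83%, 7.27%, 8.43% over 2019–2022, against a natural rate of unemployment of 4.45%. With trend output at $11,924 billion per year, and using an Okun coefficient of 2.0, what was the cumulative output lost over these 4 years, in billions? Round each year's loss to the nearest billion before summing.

$3,010 billion

Year 2019: gap = -2.0 × (6.89 - 4.45) = -4.88%, loss ≈ 11924 × 4.88/100 ≈ 582.
Year 2020: gap = -2.0 × (7.83 - 4.45) = -6.76%, loss ≈ 11924 × 6.76/100 ≈ 806.
Year 2021: gap = -2.0 × (7.27 - 4.45) = -5.64%, loss ≈ 11924 × 5.64/100 ≈ 673.
Year 2022: gap = -2.0 × (8.43 - 4.45) = -7.96%, loss ≈ 11924 × 7.96/100 ≈ 949.
Total lost output = 582 + 806 + 673 + 949 = 3010 billion.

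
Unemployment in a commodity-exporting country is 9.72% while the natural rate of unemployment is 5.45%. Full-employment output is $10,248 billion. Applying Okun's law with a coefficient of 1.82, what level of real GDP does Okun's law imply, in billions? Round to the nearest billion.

Unemployment gap = 9.72 - 5.45 = 4.27 points, so the output gap is -1.82 × 4.27 = -7.7714%.
Actual GDP = 10248 × (1 - 7.7714/100) = 10248 × 0.922286 ≈ 9452 billion.

$9,452 billion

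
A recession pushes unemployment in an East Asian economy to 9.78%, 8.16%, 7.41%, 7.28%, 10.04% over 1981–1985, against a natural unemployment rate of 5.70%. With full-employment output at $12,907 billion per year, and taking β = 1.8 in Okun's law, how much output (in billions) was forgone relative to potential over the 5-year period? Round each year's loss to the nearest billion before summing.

Year 1981: gap = -1.8 × (9.78 - 5.7) = -7.344%, loss ≈ 12907 × 7.344/100 ≈ 948.
Year 1982: gap = -1.8 × (8.16 - 5.7) = -4.428%, loss ≈ 12907 × 4.428/100 ≈ 572.
Year 1983: gap = -1.8 × (7.41 - 5.7) = -3.078%, loss ≈ 12907 × 3.078/100 ≈ 397.
Year 1984: gap = -1.8 × (7.28 - 5.7) = -2.844%, loss ≈ 12907 × 2.844/100 ≈ 367.
Year 1985: gap = -1.8 × (10.04 - 5.7) = -7.812%, loss ≈ 12907 × 7.812/100 ≈ 1008.
Total lost output = 948 + 572 + 397 + 367 + 1008 = 3292 billion.

$3,292 billion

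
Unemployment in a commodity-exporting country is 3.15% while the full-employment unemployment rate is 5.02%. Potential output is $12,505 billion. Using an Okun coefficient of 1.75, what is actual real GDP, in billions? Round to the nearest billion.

$12,914 billion

Unemployment gap = 3.15 - 5.02 = -1.87 points, so the output gap is -1.75 × (-1.87) = 3.2725%.
Actual GDP = 12505 × (1 + 3.2725/100) = 12505 × 1.032725 ≈ 12914 billion.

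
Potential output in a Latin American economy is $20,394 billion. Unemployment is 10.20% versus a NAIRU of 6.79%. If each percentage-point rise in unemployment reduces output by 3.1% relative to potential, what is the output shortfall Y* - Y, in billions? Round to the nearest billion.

Output gap = -3.1 × (10.2 - 6.79) = -3.1 × 3.41 = -10.571%.
Actual GDP ≈ 20394 × 0.89429 ≈ 18238 billion, so the shortfall is 20394 - 18238 = 2156 billion.

$2,156 billion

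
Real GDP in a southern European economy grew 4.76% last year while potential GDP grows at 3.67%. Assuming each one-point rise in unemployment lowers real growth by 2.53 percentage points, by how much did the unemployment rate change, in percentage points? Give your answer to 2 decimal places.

Growth-rate Okun's law: g_Y = g_Y* - β × Δu, so Δu = (g_Y* - g_Y)/β.
Δu = (3.67 - 4.76)/2.53 = -1.09/2.53 = -0.43 percentage points.

-0.43 percentage points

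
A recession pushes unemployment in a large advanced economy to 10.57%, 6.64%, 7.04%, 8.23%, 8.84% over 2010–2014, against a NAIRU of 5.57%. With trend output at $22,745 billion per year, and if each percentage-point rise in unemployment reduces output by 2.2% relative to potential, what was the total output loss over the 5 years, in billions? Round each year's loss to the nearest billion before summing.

$6,740 billion

Year 2010: gap = -2.2 × (10.57 - 5.57) = -11%, loss ≈ 22745 × 11/100 ≈ 2502.
Year 2011: gap = -2.2 × (6.64 - 5.57) = -2.354%, loss ≈ 22745 × 2.354/100 ≈ 535.
Year 2012: gap = -2.2 × (7.04 - 5.57) = -3.234%, loss ≈ 22745 × 3.234/100 ≈ 736.
Year 2013: gap = -2.2 × (8.23 - 5.57) = -5.852%, loss ≈ 22745 × 5.852/100 ≈ 1331.
Year 2014: gap = -2.2 × (8.84 - 5.57) = -7.194%, loss ≈ 22745 × 7.194/100 ≈ 1636.
Total lost output = 2502 + 535 + 736 + 1331 + 1636 = 6740 billion.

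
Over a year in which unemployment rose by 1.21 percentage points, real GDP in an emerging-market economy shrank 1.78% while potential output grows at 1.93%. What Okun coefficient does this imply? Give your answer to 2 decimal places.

Growth form: g_Y = g_Y* - β × Δu, so β = (g_Y* - g_Y)/Δu.
β = (1.93 + 1.78)/1.21 = 3.71/1.21 = 3.07.

β ≈ 3.07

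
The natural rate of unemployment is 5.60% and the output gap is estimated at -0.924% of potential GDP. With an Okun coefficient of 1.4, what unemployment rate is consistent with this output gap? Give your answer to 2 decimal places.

6.26%

From Okun's law, u - u* = -(output gap)/β = -(-0.924)/1.4 = 0.66 points.
So u = 5.6 + 0.66 = 6.26%.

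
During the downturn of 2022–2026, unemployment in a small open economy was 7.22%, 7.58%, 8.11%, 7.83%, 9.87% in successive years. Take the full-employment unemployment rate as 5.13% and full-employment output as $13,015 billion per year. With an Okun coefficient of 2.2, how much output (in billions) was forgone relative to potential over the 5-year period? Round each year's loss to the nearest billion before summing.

$4,283 billion

Year 2022: gap = -2.2 × (7.22 - 5.13) = -4.598%, loss ≈ 13015 × 4.598/100 ≈ 598.
Year 2023: gap = -2.2 × (7.58 - 5.13) = -5.39%, loss ≈ 13015 × 5.39/100 ≈ 702.
Year 2024: gap = -2.2 × (8.11 - 5.13) = -6.556%, loss ≈ 13015 × 6.556/100 ≈ 853.
Year 2025: gap = -2.2 × (7.83 - 5.13) = -5.94%, loss ≈ 13015 × 5.94/100 ≈ 773.
Year 2026: gap = -2.2 × (9.87 - 5.13) = -10.428%, loss ≈ 13015 × 10.428/100 ≈ 1357.
Total lost output = 598 + 702 + 853 + 773 + 1357 = 4283 billion.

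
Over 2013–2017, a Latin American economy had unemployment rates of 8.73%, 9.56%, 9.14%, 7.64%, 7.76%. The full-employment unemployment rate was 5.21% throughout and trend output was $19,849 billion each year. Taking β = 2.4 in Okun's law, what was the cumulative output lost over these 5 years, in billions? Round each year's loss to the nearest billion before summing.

Year 2013: gap = -2.4 × (8.73 - 5.21) = -8.448%, loss ≈ 19849 × 8.448/100 ≈ 1677.
Year 2014: gap = -2.4 × (9.56 - 5.21) = -10.44%, loss ≈ 19849 × 10.44/100 ≈ 2072.
Year 2015: gap = -2.4 × (9.14 - 5.21) = -9.432%, loss ≈ 19849 × 9.432/100 ≈ 1872.
Year 2016: gap = -2.4 × (7.64 - 5.21) = -5.832%, loss ≈ 19849 × 5.832/100 ≈ 1158.
Year 2017: gap = -2.4 × (7.76 - 5.21) = -6.12%, loss ≈ 19849 × 6.12/100 ≈ 1215.
Total lost output = 1677 + 2072 + 1872 + 1158 + 1215 = 7994 billion.

$7,994 billion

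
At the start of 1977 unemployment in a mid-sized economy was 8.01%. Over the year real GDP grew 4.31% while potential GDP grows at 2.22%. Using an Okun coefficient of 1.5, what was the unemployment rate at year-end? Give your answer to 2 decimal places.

6.62%

Growth-rate Okun's law: g_Y = g_Y* - β × Δu, so Δu = (g_Y* - g_Y)/β.
Δu = (2.22 - 4.31)/1.5 = -2.09/1.5 = -1.39 percentage points.
Year-end unemployment = 8.01 - 1.39 = 6.62%.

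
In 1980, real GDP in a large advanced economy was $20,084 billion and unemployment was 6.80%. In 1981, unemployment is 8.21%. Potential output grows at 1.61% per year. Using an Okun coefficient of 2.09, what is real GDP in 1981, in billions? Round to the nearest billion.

Δu = 8.21 - 6.8 = 1.41 points.
Okun's law (growth form): g_Y = g_Y* - β × Δu = 1.61 - 2.09 × (1.41) = 1.61 - 2.9469 = -1.3369%.
Real GDP in the next year = 20084 × (1 - 1.3369/100) = 20084 × 0.986631 ≈ 19815 billion.

$19,815 billion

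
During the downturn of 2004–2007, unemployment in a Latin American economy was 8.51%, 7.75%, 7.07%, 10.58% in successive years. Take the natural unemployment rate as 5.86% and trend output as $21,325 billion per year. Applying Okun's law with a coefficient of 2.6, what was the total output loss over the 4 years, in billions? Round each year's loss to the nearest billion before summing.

Year 2004: gap = -2.6 × (8.51 - 5.86) = -6.89%, loss ≈ 21325 × 6.89/100 ≈ 1469.
Year 2005: gap = -2.6 × (7.75 - 5.86) = -4.914%, loss ≈ 21325 × 4.914/100 ≈ 1048.
Year 2006: gap = -2.6 × (7.07 - 5.86) = -3.146%, loss ≈ 21325 × 3.146/100 ≈ 671.
Year 2007: gap = -2.6 × (10.58 - 5.86) = -12.272%, loss ≈ 21325 × 12.272/100 ≈ 2617.
Total lost output = 1469 + 1048 + 671 + 2617 = 5805 billion.

$5,805 billion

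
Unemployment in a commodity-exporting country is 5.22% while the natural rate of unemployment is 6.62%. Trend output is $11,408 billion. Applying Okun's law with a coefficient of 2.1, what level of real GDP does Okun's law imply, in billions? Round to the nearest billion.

Unemployment gap = 5.22 - 6.62 = -1.4 points, so the output gap is -2.1 × (-1.4) = 2.94%.
Actual GDP = 11408 × (1 + 2.94/100) = 11408 × 1.0294 ≈ 11743 billion.

$11,743 billion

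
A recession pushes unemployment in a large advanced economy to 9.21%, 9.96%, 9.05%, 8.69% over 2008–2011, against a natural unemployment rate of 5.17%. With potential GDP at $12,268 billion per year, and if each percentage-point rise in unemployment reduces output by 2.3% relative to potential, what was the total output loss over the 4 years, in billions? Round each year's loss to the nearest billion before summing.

$4,580 billion

Year 2008: gap = -2.3 × (9.21 - 5.17) = -9.292%, loss ≈ 12268 × 9.292/100 ≈ 1140.
Year 2009: gap = -2.3 × (9.96 - 5.17) = -11.017%, loss ≈ 12268 × 11.017/100 ≈ 1352.
Year 2010: gap = -2.3 × (9.05 - 5.17) = -8.924%, loss ≈ 12268 × 8.924/100 ≈ 1095.
Year 2011: gap = -2.3 × (8.69 - 5.17) = -8.096%, loss ≈ 12268 × 8.096/100 ≈ 993.
Total lost output = 1140 + 1352 + 1095 + 993 = 4580 billion.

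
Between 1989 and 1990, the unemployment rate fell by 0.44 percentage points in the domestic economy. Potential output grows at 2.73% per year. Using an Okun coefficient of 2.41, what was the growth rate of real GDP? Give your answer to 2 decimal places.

3.79%

Growth-rate Okun's law: g_Y = g_Y* - β × Δu.
g_Y = 2.73 - 2.41 × (-0.44) = 2.73 + 1.0604 = 3.7904%, i.e. 3.79% to 2 d.p.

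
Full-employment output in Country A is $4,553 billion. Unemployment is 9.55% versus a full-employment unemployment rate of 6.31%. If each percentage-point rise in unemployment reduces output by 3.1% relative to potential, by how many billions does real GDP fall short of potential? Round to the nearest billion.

$457 billion

Output gap = -3.1 × (9.55 - 6.31) = -3.1 × 3.24 = -10.044%.
Actual GDP ≈ 4553 × 0.89956 ≈ 4096 billion, so the shortfall is 4553 - 4096 = 457 billion.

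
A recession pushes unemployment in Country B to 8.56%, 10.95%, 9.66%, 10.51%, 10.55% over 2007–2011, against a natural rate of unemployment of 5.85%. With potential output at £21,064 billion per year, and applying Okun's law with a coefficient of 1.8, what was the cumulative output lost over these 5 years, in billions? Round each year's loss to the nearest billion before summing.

£7,956 billion

Year 2007: gap = -1.8 × (8.56 - 5.85) = -4.878%, loss ≈ 21064 × 4.878/100 ≈ 1028.
Year 2008: gap = -1.8 × (10.95 - 5.85) = -9.18%, loss ≈ 21064 × 9.18/100 ≈ 1934.
Year 2009: gap = -1.8 × (9.66 - 5.85) = -6.858%, loss ≈ 21064 × 6.858/100 ≈ 1445.
Year 2010: gap = -1.8 × (10.51 - 5.85) = -8.388%, loss ≈ 21064 × 8.388/100 ≈ 1767.
Year 2011: gap = -1.8 × (10.55 - 5.85) = -8.46%, loss ≈ 21064 × 8.46/100 ≈ 1782.
Total lost output = 1028 + 1934 + 1445 + 1767 + 1782 = 7956 billion.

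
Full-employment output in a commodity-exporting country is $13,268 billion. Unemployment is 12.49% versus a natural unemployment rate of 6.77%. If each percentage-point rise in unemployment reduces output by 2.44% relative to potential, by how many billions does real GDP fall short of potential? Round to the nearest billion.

$1,852 billion

Output gap = -2.44 × (12.49 - 6.77) = -2.44 × 5.72 = -13.9568%.
Actual GDP ≈ 13268 × 0.860432 ≈ 11416 billion, so the shortfall is 13268 - 11416 = 1852 billion.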